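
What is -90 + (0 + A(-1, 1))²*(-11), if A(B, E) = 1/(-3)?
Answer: -821/9 ≈ -91.222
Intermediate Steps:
A(B, E) = -⅓
-90 + (0 + A(-1, 1))²*(-11) = -90 + (0 - ⅓)²*(-11) = -90 + (-⅓)²*(-11) = -90 + (⅑)*(-11) = -90 - 11/9 = -821/9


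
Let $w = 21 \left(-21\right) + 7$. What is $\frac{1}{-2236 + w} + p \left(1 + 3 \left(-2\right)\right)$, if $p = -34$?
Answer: $\frac{453899}{2670} \approx 170.0$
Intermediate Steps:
$w = -434$ ($w = -441 + 7 = -434$)
$\frac{1}{-2236 + w} + p \left(1 + 3 \left(-2\right)\right) = \frac{1}{-2236 - 434} - 34 \left(1 + 3 \left(-2\right)\right) = \frac{1}{-2670} - 34 \left(1 - 6\right) = - \frac{1}{2670} - -170 = - \frac{1}{2670} + 170 = \frac{453899}{2670}$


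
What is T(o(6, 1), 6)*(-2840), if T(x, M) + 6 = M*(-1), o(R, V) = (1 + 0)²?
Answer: 34080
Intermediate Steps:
o(R, V) = 1 (o(R, V) = 1² = 1)
T(x, M) = -6 - M (T(x, M) = -6 + M*(-1) = -6 - M)
T(o(6, 1), 6)*(-2840) = (-6 - 1*6)*(-2840) = (-6 - 6)*(-2840) = -12*(-2840) = 34080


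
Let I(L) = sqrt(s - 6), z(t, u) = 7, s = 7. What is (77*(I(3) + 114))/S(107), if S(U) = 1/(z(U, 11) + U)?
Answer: 1009470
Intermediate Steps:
I(L) = 1 (I(L) = sqrt(7 - 6) = sqrt(1) = 1)
S(U) = 1/(7 + U)
(77*(I(3) + 114))/S(107) = (77*(1 + 114))/(1/(7 + 107)) = (77*115)/(1/114) = 8855/(1/114) = 8855*114 = 1009470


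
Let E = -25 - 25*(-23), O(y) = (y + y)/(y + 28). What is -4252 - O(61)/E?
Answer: -104067761/24475 ≈ -4252.0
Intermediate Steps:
O(y) = 2*y/(28 + y) (O(y) = (2*y)/(28 + y) = 2*y/(28 + y))
E = 550 (E = -25 + 575 = 550)
-4252 - O(61)/E = -4252 - 2*61/(28 + 61)/550 = -4252 - 2*61/89/550 = -4252 - 2*61*(1/89)/550 = -4252 - 122/(89*550) = -4252 - 1*61/24475 = -4252 - 61/24475 = -104067761/24475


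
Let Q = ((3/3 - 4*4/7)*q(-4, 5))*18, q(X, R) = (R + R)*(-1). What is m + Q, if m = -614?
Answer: -2678/7 ≈ -382.57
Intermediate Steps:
q(X, R) = -2*R (q(X, R) = (2*R)*(-1) = -2*R)
Q = 1620/7 (Q = ((3/3 - 4*4/7)*(-2*5))*18 = ((3*(⅓) - 16*⅐)*(-10))*18 = ((1 - 16/7)*(-10))*18 = -9/7*(-10)*18 = (90/7)*18 = 1620/7 ≈ 231.43)
m + Q = -614 + 1620/7 = -2678/7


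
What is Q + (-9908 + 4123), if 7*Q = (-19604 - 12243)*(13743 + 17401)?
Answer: -991883463/7 ≈ -1.4170e+8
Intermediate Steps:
Q = -991842968/7 (Q = ((-19604 - 12243)*(13743 + 17401))/7 = (-31847*31144)/7 = (1/7)*(-991842968) = -991842968/7 ≈ -1.4169e+8)
Q + (-9908 + 4123) = -991842968/7 + (-9908 + 4123) = -991842968/7 - 5785 = -991883463/7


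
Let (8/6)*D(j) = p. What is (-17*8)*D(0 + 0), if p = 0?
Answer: 0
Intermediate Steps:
D(j) = 0 (D(j) = (¾)*0 = 0)
(-17*8)*D(0 + 0) = -17*8*0 = -136*0 = 0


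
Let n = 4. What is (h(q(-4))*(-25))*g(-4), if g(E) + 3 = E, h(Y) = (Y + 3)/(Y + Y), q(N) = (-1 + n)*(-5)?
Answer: 70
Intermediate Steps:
q(N) = -15 (q(N) = (-1 + 4)*(-5) = 3*(-5) = -15)
h(Y) = (3 + Y)/(2*Y) (h(Y) = (3 + Y)/((2*Y)) = (3 + Y)*(1/(2*Y)) = (3 + Y)/(2*Y))
g(E) = -3 + E
(h(q(-4))*(-25))*g(-4) = (((½)*(3 - 15)/(-15))*(-25))*(-3 - 4) = (((½)*(-1/15)*(-12))*(-25))*(-7) = ((⅖)*(-25))*(-7) = -10*(-7) = 70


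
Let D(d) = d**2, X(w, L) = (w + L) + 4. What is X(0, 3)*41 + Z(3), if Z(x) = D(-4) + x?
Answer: 306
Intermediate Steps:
X(w, L) = 4 + L + w (X(w, L) = (L + w) + 4 = 4 + L + w)
Z(x) = 16 + x (Z(x) = (-4)**2 + x = 16 + x)
X(0, 3)*41 + Z(3) = (4 + 3 + 0)*41 + (16 + 3) = 7*41 + 19 = 287 + 19 = 306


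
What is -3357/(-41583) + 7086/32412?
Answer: 22414679/74877122 ≈ 0.29935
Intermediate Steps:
-3357/(-41583) + 7086/32412 = -3357*(-1/41583) + 7086*(1/32412) = 1119/13861 + 1181/5402 = 22414679/74877122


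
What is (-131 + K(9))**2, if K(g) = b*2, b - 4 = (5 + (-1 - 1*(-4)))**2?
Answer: 25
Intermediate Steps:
b = 68 (b = 4 + (5 + (-1 - 1*(-4)))**2 = 4 + (5 + (-1 + 4))**2 = 4 + (5 + 3)**2 = 4 + 8**2 = 4 + 64 = 68)
K(g) = 136 (K(g) = 68*2 = 136)
(-131 + K(9))**2 = (-131 + 136)**2 = 5**2 = 25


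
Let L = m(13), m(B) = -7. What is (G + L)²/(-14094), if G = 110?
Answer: -10609/14094 ≈ -0.75273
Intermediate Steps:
L = -7
(G + L)²/(-14094) = (110 - 7)²/(-14094) = 103²*(-1/14094) = 10609*(-1/14094) = -10609/14094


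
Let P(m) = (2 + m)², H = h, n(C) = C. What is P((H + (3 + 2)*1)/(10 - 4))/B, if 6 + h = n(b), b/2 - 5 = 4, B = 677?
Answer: 841/24372 ≈ 0.034507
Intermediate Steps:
b = 18 (b = 10 + 2*4 = 10 + 8 = 18)
h = 12 (h = -6 + 18 = 12)
H = 12
P((H + (3 + 2)*1)/(10 - 4))/B = (2 + (12 + (3 + 2)*1)/(10 - 4))²/677 = (2 + (12 + 5*1)/6)²*(1/677) = (2 + (12 + 5)*(⅙))²*(1/677) = (2 + 17*(⅙))²*(1/677) = (2 + 17/6)²*(1/677) = (29/6)²*(1/677) = (841/36)*(1/677) = 841/24372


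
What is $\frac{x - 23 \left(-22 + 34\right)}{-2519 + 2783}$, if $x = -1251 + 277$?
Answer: $- \frac{625}{132} \approx -4.7348$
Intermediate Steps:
$x = -974$
$\frac{x - 23 \left(-22 + 34\right)}{-2519 + 2783} = \frac{-974 - 23 \left(-22 + 34\right)}{-2519 + 2783} = \frac{-974 - 276}{264} = \left(-974 - 276\right) \frac{1}{264} = \left(-1250\right) \frac{1}{264} = - \frac{625}{132}$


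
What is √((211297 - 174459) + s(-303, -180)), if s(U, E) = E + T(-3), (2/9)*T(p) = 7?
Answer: √146758/2 ≈ 191.54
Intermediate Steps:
T(p) = 63/2 (T(p) = (9/2)*7 = 63/2)
s(U, E) = 63/2 + E (s(U, E) = E + 63/2 = 63/2 + E)
√((211297 - 174459) + s(-303, -180)) = √((211297 - 174459) + (63/2 - 180)) = √(36838 - 297/2) = √(73379/2) = √146758/2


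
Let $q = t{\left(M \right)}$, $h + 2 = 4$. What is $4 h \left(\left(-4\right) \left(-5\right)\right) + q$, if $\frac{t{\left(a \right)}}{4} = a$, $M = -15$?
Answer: $100$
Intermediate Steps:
$h = 2$ ($h = -2 + 4 = 2$)
$t{\left(a \right)} = 4 a$
$q = -60$ ($q = 4 \left(-15\right) = -60$)
$4 h \left(\left(-4\right) \left(-5\right)\right) + q = 4 \cdot 2 \left(\left(-4\right) \left(-5\right)\right) - 60 = 8 \cdot 20 - 60 = 160 - 60 = 100$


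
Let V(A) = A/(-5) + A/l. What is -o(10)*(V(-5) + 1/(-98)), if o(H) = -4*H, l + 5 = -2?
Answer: 3340/49 ≈ 68.163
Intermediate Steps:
l = -7 (l = -5 - 2 = -7)
V(A) = -12*A/35 (V(A) = A/(-5) + A/(-7) = A*(-1/5) + A*(-1/7) = -A/5 - A/7 = -12*A/35)
-o(10)*(V(-5) + 1/(-98)) = -(-4*10)*(-12/35*(-5) + 1/(-98)) = -(-40)*(12/7 - 1/98) = -(-40)*167/98 = -1*(-3340/49) = 3340/49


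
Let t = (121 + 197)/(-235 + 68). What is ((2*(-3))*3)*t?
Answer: 5724/167 ≈ 34.275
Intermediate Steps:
t = -318/167 (t = 318/(-167) = 318*(-1/167) = -318/167 ≈ -1.9042)
((2*(-3))*3)*t = ((2*(-3))*3)*(-318/167) = -6*3*(-318/167) = -18*(-318/167) = 5724/167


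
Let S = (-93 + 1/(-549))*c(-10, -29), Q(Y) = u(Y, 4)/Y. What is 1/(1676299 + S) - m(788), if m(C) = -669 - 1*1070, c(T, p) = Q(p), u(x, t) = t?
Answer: 46411406918450/26688560611 ≈ 1739.0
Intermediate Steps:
Q(Y) = 4/Y
c(T, p) = 4/p
m(C) = -1739 (m(C) = -669 - 1070 = -1739)
S = 204232/15921 (S = (-93 + 1/(-549))*(4/(-29)) = (-93 - 1/549)*(4*(-1/29)) = -51058/549*(-4/29) = 204232/15921 ≈ 12.828)
1/(1676299 + S) - m(788) = 1/(1676299 + 204232/15921) - 1*(-1739) = 1/(26688560611/15921) + 1739 = 15921/26688560611 + 1739 = 46411406918450/26688560611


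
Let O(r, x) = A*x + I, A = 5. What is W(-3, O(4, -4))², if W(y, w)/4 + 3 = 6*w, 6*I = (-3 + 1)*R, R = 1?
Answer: 250000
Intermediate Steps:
I = -⅓ (I = ((-3 + 1)*1)/6 = (-2*1)/6 = (⅙)*(-2) = -⅓ ≈ -0.33333)
O(r, x) = -⅓ + 5*x (O(r, x) = 5*x - ⅓ = -⅓ + 5*x)
W(y, w) = -12 + 24*w (W(y, w) = -12 + 4*(6*w) = -12 + 24*w)
W(-3, O(4, -4))² = (-12 + 24*(-⅓ + 5*(-4)))² = (-12 + 24*(-⅓ - 20))² = (-12 + 24*(-61/3))² = (-12 - 488)² = (-500)² = 250000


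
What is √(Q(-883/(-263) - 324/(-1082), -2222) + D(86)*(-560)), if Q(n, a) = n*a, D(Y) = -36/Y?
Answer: I*√295380494900783506/6118169 ≈ 88.832*I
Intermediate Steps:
Q(n, a) = a*n
√(Q(-883/(-263) - 324/(-1082), -2222) + D(86)*(-560)) = √(-2222*(-883/(-263) - 324/(-1082)) - 36/86*(-560)) = √(-2222*(-883*(-1/263) - 324*(-1/1082)) - 36*1/86*(-560)) = √(-2222*(883/263 + 162/541) - 18/43*(-560)) = √(-2222*520309/142283 + 10080/43) = √(-1156126598/142283 + 10080/43) = √(-48279231074/6118169) = I*√295380494900783506/6118169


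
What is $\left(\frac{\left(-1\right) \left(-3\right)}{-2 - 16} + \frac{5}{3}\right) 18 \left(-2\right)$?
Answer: $-54$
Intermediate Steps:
$\left(\frac{\left(-1\right) \left(-3\right)}{-2 - 16} + \frac{5}{3}\right) 18 \left(-2\right) = \left(\frac{3}{-2 - 16} + 5 \cdot \frac{1}{3}\right) 18 \left(-2\right) = \left(\frac{3}{-18} + \frac{5}{3}\right) 18 \left(-2\right) = \left(3 \left(- \frac{1}{18}\right) + \frac{5}{3}\right) 18 \left(-2\right) = \left(- \frac{1}{6} + \frac{5}{3}\right) 18 \left(-2\right) = \frac{3}{2} \cdot 18 \left(-2\right) = 27 \left(-2\right) = -54$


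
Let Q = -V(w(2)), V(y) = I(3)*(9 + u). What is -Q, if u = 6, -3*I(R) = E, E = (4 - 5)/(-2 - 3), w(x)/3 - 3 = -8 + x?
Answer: -1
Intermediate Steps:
w(x) = -15 + 3*x (w(x) = 9 + 3*(-8 + x) = 9 + (-24 + 3*x) = -15 + 3*x)
E = ⅕ (E = -1/(-5) = -1*(-⅕) = ⅕ ≈ 0.20000)
I(R) = -1/15 (I(R) = -⅓*⅕ = -1/15)
V(y) = -1 (V(y) = -(9 + 6)/15 = -1/15*15 = -1)
Q = 1 (Q = -1*(-1) = 1)
-Q = -1*1 = -1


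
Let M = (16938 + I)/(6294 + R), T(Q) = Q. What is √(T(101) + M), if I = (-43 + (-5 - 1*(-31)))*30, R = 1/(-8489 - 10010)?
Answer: √1404598136237031785/116432705 ≈ 10.179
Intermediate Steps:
R = -1/18499 (R = 1/(-18499) = -1/18499 ≈ -5.4057e-5)
I = -510 (I = (-43 + (-5 + 31))*30 = (-43 + 26)*30 = -17*30 = -510)
M = 303901572/116432705 (M = (16938 - 510)/(6294 - 1/18499) = 16428/(116432705/18499) = 16428*(18499/116432705) = 303901572/116432705 ≈ 2.6101)
√(T(101) + M) = √(101 + 303901572/116432705) = √(12063604777/116432705) = √1404598136237031785/116432705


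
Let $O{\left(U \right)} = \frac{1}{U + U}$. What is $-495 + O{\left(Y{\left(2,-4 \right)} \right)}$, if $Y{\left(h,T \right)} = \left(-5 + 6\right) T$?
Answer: $- \frac{3961}{8} \approx -495.13$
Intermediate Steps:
$Y{\left(h,T \right)} = T$ ($Y{\left(h,T \right)} = 1 T = T$)
$O{\left(U \right)} = \frac{1}{2 U}$
$-495 + O{\left(Y{\left(2,-4 \right)} \right)} = -495 + \frac{1}{2 \left(-4\right)} = -495 + \frac{1}{2} \left(- \frac{1}{4}\right) = -495 - \frac{1}{8} = - \frac{3961}{8}$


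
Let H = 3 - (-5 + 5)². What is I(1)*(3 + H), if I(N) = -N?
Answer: -6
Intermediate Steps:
H = 3 (H = 3 - 1*0² = 3 - 1*0 = 3 + 0 = 3)
I(1)*(3 + H) = (-1*1)*(3 + 3) = -1*6 = -6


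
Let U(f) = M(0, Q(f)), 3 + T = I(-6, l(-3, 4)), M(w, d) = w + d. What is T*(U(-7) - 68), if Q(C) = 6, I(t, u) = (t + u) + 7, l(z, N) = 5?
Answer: -186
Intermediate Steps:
I(t, u) = 7 + t + u
M(w, d) = d + w
T = 3 (T = -3 + (7 - 6 + 5) = -3 + 6 = 3)
U(f) = 6 (U(f) = 6 + 0 = 6)
T*(U(-7) - 68) = 3*(6 - 68) = 3*(-62) = -186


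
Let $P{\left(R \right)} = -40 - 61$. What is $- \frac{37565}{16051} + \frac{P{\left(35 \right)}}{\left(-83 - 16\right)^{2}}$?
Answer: $- \frac{369795716}{157315851} \approx -2.3507$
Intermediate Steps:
$P{\left(R \right)} = -101$ ($P{\left(R \right)} = -40 - 61 = -101$)
$- \frac{37565}{16051} + \frac{P{\left(35 \right)}}{\left(-83 - 16\right)^{2}} = - \frac{37565}{16051} - \frac{101}{\left(-83 - 16\right)^{2}} = \left(-37565\right) \frac{1}{16051} - \frac{101}{\left(-99\right)^{2}} = - \frac{37565}{16051} - \frac{101}{9801} = - \frac{369795716}{157315851}$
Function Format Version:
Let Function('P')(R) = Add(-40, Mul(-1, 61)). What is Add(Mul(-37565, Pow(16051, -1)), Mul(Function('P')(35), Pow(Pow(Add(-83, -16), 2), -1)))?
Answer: Rational(-369795716, 157315851) ≈ -2.3507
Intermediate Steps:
Function('P')(R) = -101 (Function('P')(R) = Add(-40, -61) = -101)
Add(Mul(-37565, Pow(16051, -1)), Mul(Function('P')(35), Pow(Pow(Add(-83, -16), 2), -1))) = Add(Mul(-37565, Pow(16051, -1)), Mul(-101, Pow(Pow(Add(-83, -16), 2), -1))) = Add(Mul(-37565, Rational(1, 16051)), Mul(-101, Pow(Pow(-99, 2), -1))) = Add(Rational(-37565, 16051), Mul(-101, Pow(9801, -1))) = Add(Rational(-37565, 16051), Mul(-101, Rational(1, 9801))) = Add(Rational(-37565, 16051), Rational(-101, 9801)) = Rational(-369795716, 157315851)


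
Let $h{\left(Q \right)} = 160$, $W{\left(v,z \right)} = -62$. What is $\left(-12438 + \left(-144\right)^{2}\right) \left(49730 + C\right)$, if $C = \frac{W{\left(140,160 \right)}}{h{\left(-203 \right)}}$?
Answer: $\frac{16506252981}{40} \approx 4.1266 \cdot 10^{8}$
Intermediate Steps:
$C = - \frac{31}{80}$ ($C = - \frac{62}{160} = \left(-62\right) \frac{1}{160} = - \frac{31}{80} \approx -0.3875$)
$\left(-12438 + \left(-144\right)^{2}\right) \left(49730 + C\right) = \left(-12438 + \left(-144\right)^{2}\right) \left(49730 - \frac{31}{80}\right) = \left(-12438 + 20736\right) \frac{3978369}{80} = 8298 \cdot \frac{3978369}{80} = \frac{16506252981}{40}$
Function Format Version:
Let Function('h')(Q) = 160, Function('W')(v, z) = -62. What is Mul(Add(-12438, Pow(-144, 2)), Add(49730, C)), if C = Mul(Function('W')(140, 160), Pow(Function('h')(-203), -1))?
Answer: Rational(16506252981, 40) ≈ 4.1266e+8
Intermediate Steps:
C = Rational(-31, 80) (C = Mul(-62, Pow(160, -1)) = Mul(-62, Rational(1, 160)) = Rational(-31, 80) ≈ -0.38750)
Mul(Add(-12438, Pow(-144, 2)), Add(49730, C)) = Mul(Add(-12438, Pow(-144, 2)), Add(49730, Rational(-31, 80))) = Mul(Add(-12438, 20736), Rational(3978369, 80)) = Mul(8298, Rational(3978369, 80)) = Rational(16506252981, 40)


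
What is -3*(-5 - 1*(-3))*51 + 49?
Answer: 355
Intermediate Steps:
-3*(-5 - 1*(-3))*51 + 49 = -3*(-5 + 3)*51 + 49 = -3*(-2)*51 + 49 = 6*51 + 49 = 306 + 49 = 355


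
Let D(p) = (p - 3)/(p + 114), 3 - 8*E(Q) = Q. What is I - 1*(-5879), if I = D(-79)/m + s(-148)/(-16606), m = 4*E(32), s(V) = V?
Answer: 49546973857/8427545 ≈ 5879.2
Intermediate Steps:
E(Q) = 3/8 - Q/8
D(p) = (-3 + p)/(114 + p)
m = -29/2 (m = 4*(3/8 - ⅛*32) = 4*(3/8 - 4) = 4*(-29/8) = -29/2 ≈ -14.500)
I = 1436802/8427545 (I = ((-3 - 79)/(114 - 79))/(-29/2) - 148/(-16606) = (-82/35)*(-2/29) - 148*(-1/16606) = ((1/35)*(-82))*(-2/29) + 74/8303 = -82/35*(-2/29) + 74/8303 = 164/1015 + 74/8303 = 1436802/8427545 ≈ 0.17049)
I - 1*(-5879) = 1436802/8427545 - 1*(-5879) = 1436802/8427545 + 5879 = 49546973857/8427545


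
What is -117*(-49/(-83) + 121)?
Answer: -1180764/83 ≈ -14226.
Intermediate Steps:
-117*(-49/(-83) + 121) = -117*(-49*(-1/83) + 121) = -117*(49/83 + 121) = -117*10092/83 = -1180764/83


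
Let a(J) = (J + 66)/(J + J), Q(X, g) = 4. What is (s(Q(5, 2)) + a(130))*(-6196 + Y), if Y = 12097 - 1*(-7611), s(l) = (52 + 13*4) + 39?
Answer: 126256128/65 ≈ 1.9424e+6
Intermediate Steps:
a(J) = (66 + J)/(2*J) (a(J) = (66 + J)/((2*J)) = (66 + J)*(1/(2*J)) = (66 + J)/(2*J))
s(l) = 143 (s(l) = (52 + 52) + 39 = 104 + 39 = 143)
Y = 19708 (Y = 12097 + 7611 = 19708)
(s(Q(5, 2)) + a(130))*(-6196 + Y) = (143 + (1/2)*(66 + 130)/130)*(-6196 + 19708) = (143 + (1/2)*(1/130)*196)*13512 = (143 + 49/65)*13512 = (9344/65)*13512 = 126256128/65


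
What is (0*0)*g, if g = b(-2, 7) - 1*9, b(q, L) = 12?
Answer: 0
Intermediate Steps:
g = 3 (g = 12 - 1*9 = 12 - 9 = 3)
(0*0)*g = (0*0)*3 = 0*3 = 0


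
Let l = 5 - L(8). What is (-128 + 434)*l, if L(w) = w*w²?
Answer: -155142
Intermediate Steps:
L(w) = w³
l = -507 (l = 5 - 1*8³ = 5 - 1*512 = 5 - 512 = -507)
(-128 + 434)*l = (-128 + 434)*(-507) = 306*(-507) = -155142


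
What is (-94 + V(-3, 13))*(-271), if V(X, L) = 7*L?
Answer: 813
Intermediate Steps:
(-94 + V(-3, 13))*(-271) = (-94 + 7*13)*(-271) = (-94 + 91)*(-271) = -3*(-271) = 813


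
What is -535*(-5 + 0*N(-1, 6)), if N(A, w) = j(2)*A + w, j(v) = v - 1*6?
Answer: 2675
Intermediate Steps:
j(v) = -6 + v (j(v) = v - 6 = -6 + v)
N(A, w) = w - 4*A (N(A, w) = (-6 + 2)*A + w = -4*A + w = w - 4*A)
-535*(-5 + 0*N(-1, 6)) = -535*(-5 + 0*(6 - 4*(-1))) = -535*(-5 + 0*(6 + 4)) = -535*(-5 + 0*10) = -535*(-5 + 0) = -535*(-5) = 2675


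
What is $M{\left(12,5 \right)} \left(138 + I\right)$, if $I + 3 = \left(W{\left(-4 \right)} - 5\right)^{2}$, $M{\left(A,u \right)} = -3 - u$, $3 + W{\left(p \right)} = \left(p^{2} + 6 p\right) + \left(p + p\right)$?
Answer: $-5688$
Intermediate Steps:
$W{\left(p \right)} = -3 + p^{2} + 8 p$ ($W{\left(p \right)} = -3 + \left(\left(p^{2} + 6 p\right) + \left(p + p\right)\right) = -3 + \left(\left(p^{2} + 6 p\right) + 2 p\right) = -3 + \left(p^{2} + 8 p\right) = -3 + p^{2} + 8 p$)
$I = 573$ ($I = -3 + \left(\left(-3 + \left(-4\right)^{2} + 8 \left(-4\right)\right) - 5\right)^{2} = -3 + \left(\left(-3 + 16 - 32\right) - 5\right)^{2} = -3 + \left(-19 - 5\right)^{2} = -3 + \left(-24\right)^{2} = -3 + 576 = 573$)
$M{\left(12,5 \right)} \left(138 + I\right) = \left(-3 - 5\right) \left(138 + 573\right) = \left(-3 - 5\right) 711 = \left(-8\right) 711 = -5688$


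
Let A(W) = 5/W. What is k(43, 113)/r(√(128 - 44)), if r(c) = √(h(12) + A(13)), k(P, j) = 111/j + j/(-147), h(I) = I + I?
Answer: 3548*√4121/5265687 ≈ 0.043254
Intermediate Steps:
h(I) = 2*I
k(P, j) = 111/j - j/147 (k(P, j) = 111/j + j*(-1/147) = 111/j - j/147)
r(c) = √4121/13 (r(c) = √(2*12 + 5/13) = √(24 + 5*(1/13)) = √(24 + 5/13) = √(317/13) = √4121/13)
k(43, 113)/r(√(128 - 44)) = (111/113 - 1/147*113)/((√4121/13)) = (111*(1/113) - 113/147)*(√4121/317) = (111/113 - 113/147)*(√4121/317) = 3548*(√4121/317)/16611 = 3548*√4121/5265687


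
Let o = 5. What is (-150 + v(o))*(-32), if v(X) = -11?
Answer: 5152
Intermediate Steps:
(-150 + v(o))*(-32) = (-150 - 11)*(-32) = -161*(-32) = 5152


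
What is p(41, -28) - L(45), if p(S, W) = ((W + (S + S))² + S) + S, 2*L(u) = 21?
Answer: 5975/2 ≈ 2987.5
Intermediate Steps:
L(u) = 21/2 (L(u) = (½)*21 = 21/2)
p(S, W) = (W + 2*S)² + 2*S (p(S, W) = ((W + 2*S)² + S) + S = (S + (W + 2*S)²) + S = (W + 2*S)² + 2*S)
p(41, -28) - L(45) = ((-28 + 2*41)² + 2*41) - 1*21/2 = ((-28 + 82)² + 82) - 21/2 = (54² + 82) - 21/2 = (2916 + 82) - 21/2 = 2998 - 21/2 = 5975/2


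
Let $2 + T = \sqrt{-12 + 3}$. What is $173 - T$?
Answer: $175 - 3 i \approx 175.0 - 3.0 i$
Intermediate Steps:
$T = -2 + 3 i$ ($T = -2 + \sqrt{-12 + 3} = -2 + \sqrt{-9} = -2 + 3 i \approx -2.0 + 3.0 i$)
$173 - T = 173 - \left(-2 + 3 i\right) = 173 + \left(2 - 3 i\right) = 175 - 3 i$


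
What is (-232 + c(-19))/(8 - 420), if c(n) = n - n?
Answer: 58/103 ≈ 0.56311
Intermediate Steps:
c(n) = 0
(-232 + c(-19))/(8 - 420) = (-232 + 0)/(8 - 420) = -232/(-412) = -232*(-1/412) = 58/103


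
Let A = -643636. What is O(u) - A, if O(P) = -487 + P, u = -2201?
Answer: 640948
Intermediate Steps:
O(u) - A = (-487 - 2201) - 1*(-643636) = -2688 + 643636 = 640948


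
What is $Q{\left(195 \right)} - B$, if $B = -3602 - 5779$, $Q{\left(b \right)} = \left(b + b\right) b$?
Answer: $85431$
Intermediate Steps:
$Q{\left(b \right)} = 2 b^{2}$ ($Q{\left(b \right)} = 2 b b = 2 b^{2}$)
$B = -9381$ ($B = -3602 - 5779 = -9381$)
$Q{\left(195 \right)} - B = 2 \cdot 195^{2} - -9381 = 2 \cdot 38025 + 9381 = 76050 + 9381 = 85431$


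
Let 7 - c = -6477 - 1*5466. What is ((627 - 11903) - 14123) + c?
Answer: -13449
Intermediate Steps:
c = 11950 (c = 7 - (-6477 - 1*5466) = 7 - (-6477 - 5466) = 7 - 1*(-11943) = 7 + 11943 = 11950)
((627 - 11903) - 14123) + c = ((627 - 11903) - 14123) + 11950 = (-11276 - 14123) + 11950 = -25399 + 11950 = -13449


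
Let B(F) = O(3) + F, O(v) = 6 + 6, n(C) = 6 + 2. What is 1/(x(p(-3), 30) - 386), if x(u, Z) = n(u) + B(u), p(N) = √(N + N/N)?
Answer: -183/66979 - I*√2/133958 ≈ -0.0027322 - 1.0557e-5*I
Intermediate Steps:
n(C) = 8
O(v) = 12
B(F) = 12 + F
p(N) = √(1 + N) (p(N) = √(N + 1) = √(1 + N))
x(u, Z) = 20 + u (x(u, Z) = 8 + (12 + u) = 20 + u)
1/(x(p(-3), 30) - 386) = 1/((20 + √(1 - 3)) - 386) = 1/((20 + √(-2)) - 386) = 1/((20 + I*√2) - 386) = 1/(-366 + I*√2)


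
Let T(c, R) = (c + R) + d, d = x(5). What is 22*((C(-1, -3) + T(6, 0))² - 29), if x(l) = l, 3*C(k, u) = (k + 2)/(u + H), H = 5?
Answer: 37895/18 ≈ 2105.3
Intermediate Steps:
C(k, u) = (2 + k)/(3*(5 + u)) (C(k, u) = ((k + 2)/(u + 5))/3 = ((2 + k)/(5 + u))/3 = (2 + k)/(3*(5 + u)))
d = 5
T(c, R) = 5 + R + c (T(c, R) = (c + R) + 5 = (R + c) + 5 = 5 + R + c)
22*((C(-1, -3) + T(6, 0))² - 29) = 22*(((2 - 1)/(3*(5 - 3)) + (5 + 0 + 6))² - 29) = 22*(((⅓)*1/2 + 11)² - 29) = 22*(((⅓)*(½)*1 + 11)² - 29) = 22*((⅙ + 11)² - 29) = 22*((67/6)² - 29) = 22*(4489/36 - 29) = 22*(3445/36) = 37895/18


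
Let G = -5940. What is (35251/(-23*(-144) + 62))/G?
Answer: -35251/20041560 ≈ -0.0017589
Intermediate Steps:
(35251/(-23*(-144) + 62))/G = (35251/(-23*(-144) + 62))/(-5940) = (35251/(3312 + 62))*(-1/5940) = (35251/3374)*(-1/5940) = -35251/20041560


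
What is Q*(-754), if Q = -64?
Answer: 48256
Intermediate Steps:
Q*(-754) = -64*(-754) = 48256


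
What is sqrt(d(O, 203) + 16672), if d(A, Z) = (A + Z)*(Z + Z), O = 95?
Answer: 2*sqrt(34415) ≈ 371.03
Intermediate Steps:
d(A, Z) = 2*Z*(A + Z) (d(A, Z) = (A + Z)*(2*Z) = 2*Z*(A + Z))
sqrt(d(O, 203) + 16672) = sqrt(2*203*(95 + 203) + 16672) = sqrt(2*203*298 + 16672) = sqrt(120988 + 16672) = sqrt(137660) = 2*sqrt(34415)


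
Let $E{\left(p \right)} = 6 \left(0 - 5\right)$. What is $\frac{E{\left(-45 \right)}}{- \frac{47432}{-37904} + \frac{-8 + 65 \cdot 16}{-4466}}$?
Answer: $- \frac{317398620}{10794649} \approx -29.403$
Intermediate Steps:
$E{\left(p \right)} = -30$ ($E{\left(p \right)} = 6 \left(-5\right) = -30$)
$\frac{E{\left(-45 \right)}}{- \frac{47432}{-37904} + \frac{-8 + 65 \cdot 16}{-4466}} = - \frac{30}{- \frac{47432}{-37904} + \frac{-8 + 65 \cdot 16}{-4466}} = - \frac{30}{\left(-47432\right) \left(- \frac{1}{37904}\right) + \left(-8 + 1040\right) \left(- \frac{1}{4466}\right)} = - \frac{30}{\frac{5929}{4738} + 1032 \left(- \frac{1}{4466}\right)} = - \frac{30}{\frac{5929}{4738} - \frac{516}{2233}} = - \frac{30}{\frac{10794649}{10579954}} = \left(-30\right) \frac{10579954}{10794649} = - \frac{317398620}{10794649}$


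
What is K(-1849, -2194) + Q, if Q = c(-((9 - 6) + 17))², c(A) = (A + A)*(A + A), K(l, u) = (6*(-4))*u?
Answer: 2612656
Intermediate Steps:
K(l, u) = -24*u
c(A) = 4*A² (c(A) = (2*A)*(2*A) = 4*A²)
Q = 2560000 (Q = (4*(-((9 - 6) + 17))²)² = (4*(-(3 + 17))²)² = (4*(-1*20)²)² = (4*(-20)²)² = (4*400)² = 1600² = 2560000)
K(-1849, -2194) + Q = -24*(-2194) + 2560000 = 52656 + 2560000 = 2612656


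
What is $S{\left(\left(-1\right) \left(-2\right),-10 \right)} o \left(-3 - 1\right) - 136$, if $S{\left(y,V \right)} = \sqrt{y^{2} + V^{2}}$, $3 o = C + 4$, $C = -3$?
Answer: $-136 - \frac{8 \sqrt{26}}{3} \approx -149.6$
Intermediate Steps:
$o = \frac{1}{3}$ ($o = \frac{-3 + 4}{3} = \frac{1}{3} \cdot 1 = \frac{1}{3} \approx 0.33333$)
$S{\left(y,V \right)} = \sqrt{V^{2} + y^{2}}$
$S{\left(\left(-1\right) \left(-2\right),-10 \right)} o \left(-3 - 1\right) - 136 = \sqrt{\left(-10\right)^{2} + \left(\left(-1\right) \left(-2\right)\right)^{2}} \frac{-3 - 1}{3} - 136 = \sqrt{100 + 2^{2}} \cdot \frac{1}{3} \left(-4\right) - 136 = \sqrt{100 + 4} \left(- \frac{4}{3}\right) - 136 = \sqrt{104} \left(- \frac{4}{3}\right) - 136 = 2 \sqrt{26} \left(- \frac{4}{3}\right) - 136 = - \frac{8 \sqrt{26}}{3} - 136 = -136 - \frac{8 \sqrt{26}}{3}$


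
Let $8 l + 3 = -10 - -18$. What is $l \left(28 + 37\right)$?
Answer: $\frac{325}{8} \approx 40.625$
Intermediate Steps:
$l = \frac{5}{8}$ ($l = - \frac{3}{8} + \frac{-10 - -18}{8} = - \frac{3}{8} + \frac{-10 + 18}{8} = - \frac{3}{8} + \frac{1}{8} \cdot 8 = - \frac{3}{8} + 1 = \frac{5}{8} \approx 0.625$)
$l \left(28 + 37\right) = \frac{5 \left(28 + 37\right)}{8} = \frac{5}{8} \cdot 65 = \frac{325}{8}$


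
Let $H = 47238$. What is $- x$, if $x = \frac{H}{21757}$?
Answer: $- \frac{47238}{21757} \approx -2.1712$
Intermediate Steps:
$x = \frac{47238}{21757} \approx 2.1712$
$- x = \left(-1\right) \frac{47238}{21757} = - \frac{47238}{21757}$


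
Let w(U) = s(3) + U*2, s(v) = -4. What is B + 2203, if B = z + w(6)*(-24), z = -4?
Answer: 2007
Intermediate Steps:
w(U) = -4 + 2*U (w(U) = -4 + U*2 = -4 + 2*U)
B = -196 (B = -4 + (-4 + 2*6)*(-24) = -4 + (-4 + 12)*(-24) = -4 + 8*(-24) = -4 - 192 = -196)
B + 2203 = -196 + 2203 = 2007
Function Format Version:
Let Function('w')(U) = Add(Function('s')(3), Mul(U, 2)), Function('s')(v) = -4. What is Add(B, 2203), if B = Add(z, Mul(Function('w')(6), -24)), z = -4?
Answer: 2007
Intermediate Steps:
Function('w')(U) = Add(-4, Mul(2, U)) (Function('w')(U) = Add(-4, Mul(U, 2)) = Add(-4, Mul(2, U)))
B = -196 (B = Add(-4, Mul(Add(-4, Mul(2, 6)), -24)) = Add(-4, Mul(Add(-4, 12), -24)) = Add(-4, Mul(8, -24)) = Add(-4, -192) = -196)
Add(B, 2203) = Add(-196, 2203) = 2007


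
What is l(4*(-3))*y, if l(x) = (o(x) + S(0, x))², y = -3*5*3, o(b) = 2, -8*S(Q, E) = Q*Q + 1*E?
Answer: -2205/4 ≈ -551.25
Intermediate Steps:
S(Q, E) = -E/8 - Q²/8 (S(Q, E) = -(Q*Q + 1*E)/8 = -(Q² + E)/8 = -(E + Q²)/8 = -E/8 - Q²/8)
y = -45 (y = -15*3 = -45)
l(x) = (2 - x/8)² (l(x) = (2 + (-x/8 - ⅛*0²))² = (2 + (-x/8 - ⅛*0))² = (2 + (-x/8 + 0))² = (2 - x/8)²)
l(4*(-3))*y = ((-16 + 4*(-3))²/64)*(-45) = ((-16 - 12)²/64)*(-45) = ((1/64)*(-28)²)*(-45) = ((1/64)*784)*(-45) = (49/4)*(-45) = -2205/4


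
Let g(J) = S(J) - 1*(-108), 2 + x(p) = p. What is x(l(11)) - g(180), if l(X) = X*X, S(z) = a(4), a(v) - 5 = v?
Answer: 2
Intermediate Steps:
a(v) = 5 + v
S(z) = 9 (S(z) = 5 + 4 = 9)
l(X) = X²
x(p) = -2 + p
g(J) = 117 (g(J) = 9 - 1*(-108) = 9 + 108 = 117)
x(l(11)) - g(180) = (-2 + 11²) - 1*117 = (-2 + 121) - 117 = 119 - 117 = 2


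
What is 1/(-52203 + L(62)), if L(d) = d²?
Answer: -1/48359 ≈ -2.0679e-5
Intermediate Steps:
1/(-52203 + L(62)) = 1/(-52203 + 62²) = 1/(-52203 + 3844) = 1/(-48359) = -1/48359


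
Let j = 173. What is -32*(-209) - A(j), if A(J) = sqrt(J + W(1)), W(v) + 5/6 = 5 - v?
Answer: 6688 - sqrt(6342)/6 ≈ 6674.7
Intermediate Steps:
W(v) = 25/6 - v (W(v) = -5/6 + (5 - v) = 25/6 - v)
A(J) = sqrt(19/6 + J) (A(J) = sqrt(J + (25/6 - 1*1)) = sqrt(J + (25/6 - 1)) = sqrt(J + 19/6) = sqrt(19/6 + J))
-32*(-209) - A(j) = -32*(-209) - sqrt(114 + 36*173)/6 = 6688 - sqrt(114 + 6228)/6 = 6688 - sqrt(6342)/6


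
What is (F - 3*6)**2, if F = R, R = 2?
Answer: 256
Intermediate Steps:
F = 2
(F - 3*6)**2 = (2 - 3*6)**2 = (2 - 18)**2 = (-16)**2 = 256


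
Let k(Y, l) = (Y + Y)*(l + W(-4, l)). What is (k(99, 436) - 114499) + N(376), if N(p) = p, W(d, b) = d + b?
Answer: 57741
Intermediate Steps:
W(d, b) = b + d
k(Y, l) = 2*Y*(-4 + 2*l) (k(Y, l) = (Y + Y)*(l + (l - 4)) = (2*Y)*(l + (-4 + l)) = (2*Y)*(-4 + 2*l) = 2*Y*(-4 + 2*l))
(k(99, 436) - 114499) + N(376) = (4*99*(-2 + 436) - 114499) + 376 = (4*99*434 - 114499) + 376 = (171864 - 114499) + 376 = 57365 + 376 = 57741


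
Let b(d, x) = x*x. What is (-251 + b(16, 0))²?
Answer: 63001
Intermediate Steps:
b(d, x) = x²
(-251 + b(16, 0))² = (-251 + 0²)² = (-251 + 0)² = (-251)² = 63001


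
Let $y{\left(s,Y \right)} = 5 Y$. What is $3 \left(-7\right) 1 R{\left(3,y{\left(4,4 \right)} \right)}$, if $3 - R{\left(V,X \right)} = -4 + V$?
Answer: $-84$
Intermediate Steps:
$R{\left(V,X \right)} = 7 - V$ ($R{\left(V,X \right)} = 3 - \left(-4 + V\right) = 7 - V$)
$3 \left(-7\right) 1 R{\left(3,y{\left(4,4 \right)} \right)} = 3 \left(-7\right) 1 \left(7 - 3\right) = \left(-21\right) 1 \left(7 - 3\right) = \left(-21\right) 4 = -84$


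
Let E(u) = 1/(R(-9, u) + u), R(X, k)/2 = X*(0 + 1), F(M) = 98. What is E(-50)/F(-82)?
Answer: -1/6664 ≈ -0.00015006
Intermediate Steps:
R(X, k) = 2*X (R(X, k) = 2*(X*(0 + 1)) = 2*(X*1) = 2*X)
E(u) = 1/(-18 + u) (E(u) = 1/(2*(-9) + u) = 1/(-18 + u))
E(-50)/F(-82) = 1/(-18 - 50*98) = (1/98)/(-68) = -1/68*1/98 = -1/6664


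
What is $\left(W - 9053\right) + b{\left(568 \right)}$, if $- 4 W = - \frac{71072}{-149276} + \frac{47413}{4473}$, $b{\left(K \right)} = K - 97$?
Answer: $- \frac{5732149386947}{667711548} \approx -8584.8$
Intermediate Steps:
$b{\left(K \right)} = -97 + K$ ($b{\left(K \right)} = K - 97 = -97 + K$)
$W = - \frac{1848882011}{667711548}$ ($W = - \frac{- \frac{71072}{-149276} + \frac{47413}{4473}}{4} = - \frac{\left(-71072\right) \left(- \frac{1}{149276}\right) + 47413 \cdot \frac{1}{4473}}{4} = - \frac{\frac{17768}{37319} + \frac{47413}{4473}}{4} = \left(- \frac{1}{4}\right) \frac{1848882011}{166927887} = - \frac{1848882011}{667711548} \approx -2.769$)
$\left(W - 9053\right) + b{\left(568 \right)} = \left(- \frac{1848882011}{667711548} - 9053\right) + \left(-97 + 568\right) = - \frac{6046641526055}{667711548} + 471 = - \frac{5732149386947}{667711548}$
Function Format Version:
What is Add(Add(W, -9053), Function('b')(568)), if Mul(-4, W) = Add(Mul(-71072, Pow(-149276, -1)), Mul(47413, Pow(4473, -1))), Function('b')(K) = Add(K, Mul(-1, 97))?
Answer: Rational(-5732149386947, 667711548) ≈ -8584.8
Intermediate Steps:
Function('b')(K) = Add(-97, K) (Function('b')(K) = Add(K, -97) = Add(-97, K))
W = Rational(-1848882011, 667711548) (W = Mul(Rational(-1, 4), Add(Mul(-71072, Pow(-149276, -1)), Mul(47413, Pow(4473, -1)))) = Mul(Rational(-1, 4), Add(Mul(-71072, Rational(-1, 149276)), Mul(47413, Rational(1, 4473)))) = Mul(Rational(-1, 4), Add(Rational(17768, 37319), Rational(47413, 4473))) = Mul(Rational(-1, 4), Rational(1848882011, 166927887)) = Rational(-1848882011, 667711548) ≈ -2.7690)
Add(Add(W, -9053), Function('b')(568)) = Add(Add(Rational(-1848882011, 667711548), -9053), Add(-97, 568)) = Add(Rational(-6046641526055, 667711548), 471) = Rational(-5732149386947, 667711548)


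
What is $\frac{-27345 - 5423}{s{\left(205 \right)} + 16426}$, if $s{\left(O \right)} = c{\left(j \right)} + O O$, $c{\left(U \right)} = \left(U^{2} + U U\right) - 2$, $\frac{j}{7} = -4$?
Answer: $- \frac{32768}{60017} \approx -0.54598$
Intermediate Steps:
$j = -28$ ($j = 7 \left(-4\right) = -28$)
$c{\left(U \right)} = -2 + 2 U^{2}$ ($c{\left(U \right)} = \left(U^{2} + U^{2}\right) - 2 = 2 U^{2} - 2 = -2 + 2 U^{2}$)
$s{\left(O \right)} = 1566 + O^{2}$ ($s{\left(O \right)} = \left(-2 + 2 \left(-28\right)^{2}\right) + O O = \left(-2 + 2 \cdot 784\right) + O^{2} = \left(-2 + 1568\right) + O^{2} = 1566 + O^{2}$)
$\frac{-27345 - 5423}{s{\left(205 \right)} + 16426} = \frac{-27345 - 5423}{\left(1566 + 205^{2}\right) + 16426} = - \frac{32768}{\left(1566 + 42025\right) + 16426} = - \frac{32768}{43591 + 16426} = - \frac{32768}{60017}$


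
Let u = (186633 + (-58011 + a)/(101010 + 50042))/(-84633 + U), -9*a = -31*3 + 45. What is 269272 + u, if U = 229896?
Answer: 17725398670829347/65826800028 ≈ 2.6927e+5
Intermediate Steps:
a = 16/3 (a = -(-31*3 + 45)/9 = -(-93 + 45)/9 = -⅑*(-48) = 16/3 ≈ 5.3333)
u = 84573689731/65826800028 (u = (186633 + (-58011 + 16/3)/(101010 + 50042))/(-84633 + 229896) = (186633 - 174017/3/151052)/145263 = (186633 - 174017/3*1/151052)*(1/145263) = (186633 - 174017/453156)*(1/145263) = (84573689731/453156)*(1/145263) = 84573689731/65826800028 ≈ 1.2848)
269272 + u = 269272 + 84573689731/65826800028 = 17725398670829347/65826800028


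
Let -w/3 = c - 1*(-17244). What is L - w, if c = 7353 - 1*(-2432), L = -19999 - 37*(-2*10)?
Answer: 61828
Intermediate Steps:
L = -19259 (L = -19999 - 37*(-20) = -19999 - 1*(-740) = -19999 + 740 = -19259)
c = 9785 (c = 7353 + 2432 = 9785)
w = -81087 (w = -3*(9785 - 1*(-17244)) = -3*(9785 + 17244) = -3*27029 = -81087)
L - w = -19259 - 1*(-81087) = -19259 + 81087 = 61828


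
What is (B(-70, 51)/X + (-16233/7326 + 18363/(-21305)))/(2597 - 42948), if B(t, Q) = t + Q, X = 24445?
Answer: 783042964967/10263642998605590 ≈ 7.6293e-5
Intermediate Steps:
B(t, Q) = Q + t
(B(-70, 51)/X + (-16233/7326 + 18363/(-21305)))/(2597 - 42948) = ((51 - 70)/24445 + (-16233/7326 + 18363/(-21305)))/(2597 - 42948) = (-19*1/24445 + (-16233*1/7326 + 18363*(-1/21305)))/(-40351) = (-19/24445 + (-5411/2442 - 18363/21305))*(-1/40351) = (-19/24445 - 160123801/52026810)*(-1/40351) = -783042964967/254359074090*(-1/40351) = 783042964967/10263642998605590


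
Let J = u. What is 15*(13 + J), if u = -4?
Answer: 135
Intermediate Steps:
J = -4
15*(13 + J) = 15*(13 - 4) = 15*9 = 135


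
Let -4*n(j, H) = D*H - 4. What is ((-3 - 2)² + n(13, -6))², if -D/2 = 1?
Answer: 529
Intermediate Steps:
D = -2 (D = -2*1 = -2)
n(j, H) = 1 + H/2 (n(j, H) = -(-2*H - 4)/4 = -(-4 - 2*H)/4 = 1 + H/2)
((-3 - 2)² + n(13, -6))² = ((-3 - 2)² + (1 + (½)*(-6)))² = ((-5)² + (1 - 3))² = (25 - 2)² = 23² = 529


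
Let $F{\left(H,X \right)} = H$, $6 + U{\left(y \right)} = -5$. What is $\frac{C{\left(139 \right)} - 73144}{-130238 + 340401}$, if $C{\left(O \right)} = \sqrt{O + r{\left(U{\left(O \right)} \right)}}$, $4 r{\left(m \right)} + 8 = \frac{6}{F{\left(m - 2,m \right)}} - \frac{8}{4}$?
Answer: $- \frac{73144}{210163} + \frac{3 \sqrt{2561}}{2732119} \approx -0.34798$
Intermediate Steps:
$U{\left(y \right)} = -11$ ($U{\left(y \right)} = -6 - 5 = -11$)
$r{\left(m \right)} = - \frac{5}{2} + \frac{3}{2 \left(-2 + m\right)}$ ($r{\left(m \right)} = -2 + \frac{\frac{6}{m - 2} - \frac{8}{4}}{4} = -2 + \frac{\frac{6}{-2 + m} - 2}{4} = -2 + \frac{-2 + \frac{6}{-2 + m}}{4} = -2 - \left(\frac{1}{2} - \frac{3}{2 \left(-2 + m\right)}\right) = - \frac{5}{2} + \frac{3}{2 \left(-2 + m\right)}$)
$C{\left(O \right)} = \sqrt{- \frac{34}{13} + O}$ ($C{\left(O \right)} = \sqrt{O + \frac{13 - -55}{2 \left(-2 - 11\right)}} = \sqrt{O + \frac{13 + 55}{2 \left(-13\right)}} = \sqrt{O + \frac{1}{2} \left(- \frac{1}{13}\right) 68} = \sqrt{O - \frac{34}{13}} = \sqrt{- \frac{34}{13} + O}$)
$\frac{C{\left(139 \right)} - 73144}{-130238 + 340401} = \frac{\frac{\sqrt{-442 + 169 \cdot 139}}{13} - 73144}{-130238 + 340401} = \frac{\frac{\sqrt{-442 + 23491}}{13} - 73144}{210163} = \left(\frac{\sqrt{23049}}{13} - 73144\right) \frac{1}{210163} = \left(\frac{3 \sqrt{2561}}{13} - 73144\right) \frac{1}{210163} = \left(-73144 + \frac{3 \sqrt{2561}}{13}\right) \frac{1}{210163} = - \frac{73144}{210163} + \frac{3 \sqrt{2561}}{2732119}$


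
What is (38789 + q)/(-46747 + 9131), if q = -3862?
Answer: -34927/37616 ≈ -0.92851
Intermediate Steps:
(38789 + q)/(-46747 + 9131) = (38789 - 3862)/(-46747 + 9131) = 34927/(-37616) = 34927*(-1/37616) = -34927/37616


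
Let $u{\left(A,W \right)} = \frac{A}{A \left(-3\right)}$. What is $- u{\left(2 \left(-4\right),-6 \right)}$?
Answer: $\frac{1}{3} \approx 0.33333$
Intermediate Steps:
$u{\left(A,W \right)} = - \frac{1}{3}$ ($u{\left(A,W \right)} = \frac{A}{\left(-3\right) A} = A \left(- \frac{1}{3 A}\right) = - \frac{1}{3}$)
$- u{\left(2 \left(-4\right),-6 \right)} = \left(-1\right) \left(- \frac{1}{3}\right) = \frac{1}{3}$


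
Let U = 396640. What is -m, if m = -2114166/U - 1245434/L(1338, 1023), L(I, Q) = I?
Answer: 124204423967/132676080 ≈ 936.15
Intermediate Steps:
m = -124204423967/132676080 (m = -2114166/396640 - 1245434/1338 = -2114166*1/396640 - 1245434*1/1338 = -1057083/198320 - 622717/669 = -124204423967/132676080 ≈ -936.15)
-m = -1*(-124204423967/132676080) = 124204423967/132676080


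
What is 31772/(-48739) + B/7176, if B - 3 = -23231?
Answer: -7234603/1860378 ≈ -3.8888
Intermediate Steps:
B = -23228 (B = 3 - 23231 = -23228)
31772/(-48739) + B/7176 = 31772/(-48739) - 23228/7176 = 31772*(-1/48739) - 23228*1/7176 = -676/1037 - 5807/1794 = -7234603/1860378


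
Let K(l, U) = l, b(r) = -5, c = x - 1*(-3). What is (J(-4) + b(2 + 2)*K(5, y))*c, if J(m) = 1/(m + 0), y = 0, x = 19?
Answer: -1111/2 ≈ -555.50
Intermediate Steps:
c = 22 (c = 19 - 1*(-3) = 19 + 3 = 22)
J(m) = 1/m
(J(-4) + b(2 + 2)*K(5, y))*c = (1/(-4) - 5*5)*22 = (-1/4 - 25)*22 = -101/4*22 = -1111/2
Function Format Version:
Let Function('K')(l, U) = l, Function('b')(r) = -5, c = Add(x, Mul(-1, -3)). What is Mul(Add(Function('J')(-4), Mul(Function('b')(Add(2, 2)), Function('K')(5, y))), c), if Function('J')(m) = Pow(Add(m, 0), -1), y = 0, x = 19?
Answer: Rational(-1111, 2) ≈ -555.50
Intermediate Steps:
c = 22 (c = Add(19, Mul(-1, -3)) = Add(19, 3) = 22)
Function('J')(m) = Pow(m, -1)
Mul(Add(Function('J')(-4), Mul(Function('b')(Add(2, 2)), Function('K')(5, y))), c) = Mul(Add(Pow(-4, -1), Mul(-5, 5)), 22) = Mul(Add(Rational(-1, 4), -25), 22) = Mul(Rational(-101, 4), 22) = Rational(-1111, 2)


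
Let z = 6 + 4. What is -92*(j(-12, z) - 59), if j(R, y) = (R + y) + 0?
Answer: 5612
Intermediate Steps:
z = 10
j(R, y) = R + y
-92*(j(-12, z) - 59) = -92*((-12 + 10) - 59) = -92*(-2 - 59) = -92*(-61) = 5612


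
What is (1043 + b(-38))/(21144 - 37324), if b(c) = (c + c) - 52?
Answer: -183/3236 ≈ -0.056551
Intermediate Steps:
b(c) = -52 + 2*c (b(c) = 2*c - 52 = -52 + 2*c)
(1043 + b(-38))/(21144 - 37324) = (1043 + (-52 + 2*(-38)))/(21144 - 37324) = (1043 + (-52 - 76))/(-16180) = (1043 - 128)*(-1/16180) = 915*(-1/16180) = -183/3236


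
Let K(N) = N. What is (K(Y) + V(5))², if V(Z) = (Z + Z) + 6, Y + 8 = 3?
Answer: 121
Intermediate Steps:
Y = -5 (Y = -8 + 3 = -5)
V(Z) = 6 + 2*Z (V(Z) = 2*Z + 6 = 6 + 2*Z)
(K(Y) + V(5))² = (-5 + (6 + 2*5))² = (-5 + (6 + 10))² = (-5 + 16)² = 11² = 121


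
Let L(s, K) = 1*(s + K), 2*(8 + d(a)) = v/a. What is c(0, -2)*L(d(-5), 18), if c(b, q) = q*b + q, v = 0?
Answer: -20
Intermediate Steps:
d(a) = -8 (d(a) = -8 + (0/a)/2 = -8 + (½)*0 = -8 + 0 = -8)
L(s, K) = K + s (L(s, K) = 1*(K + s) = K + s)
c(b, q) = q + b*q (c(b, q) = b*q + q = q + b*q)
c(0, -2)*L(d(-5), 18) = (-2*(1 + 0))*(18 - 8) = -2*1*10 = -2*10 = -20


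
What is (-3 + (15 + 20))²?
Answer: 1024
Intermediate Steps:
(-3 + (15 + 20))² = (-3 + 35)² = 32² = 1024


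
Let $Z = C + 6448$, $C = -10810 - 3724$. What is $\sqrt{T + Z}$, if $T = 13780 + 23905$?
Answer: $\sqrt{29599} \approx 172.04$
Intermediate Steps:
$T = 37685$
$C = -14534$
$Z = -8086$ ($Z = -14534 + 6448 = -8086$)
$\sqrt{T + Z} = \sqrt{37685 - 8086} = \sqrt{29599}$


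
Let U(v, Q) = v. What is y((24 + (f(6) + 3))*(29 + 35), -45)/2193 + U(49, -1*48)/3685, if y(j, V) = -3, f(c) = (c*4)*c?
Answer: 32134/2693735 ≈ 0.011929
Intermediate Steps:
f(c) = 4*c**2 (f(c) = (4*c)*c = 4*c**2)
y((24 + (f(6) + 3))*(29 + 35), -45)/2193 + U(49, -1*48)/3685 = -3/2193 + 49/3685 = -3*1/2193 + 49*(1/3685) = -1/731 + 49/3685 = 32134/2693735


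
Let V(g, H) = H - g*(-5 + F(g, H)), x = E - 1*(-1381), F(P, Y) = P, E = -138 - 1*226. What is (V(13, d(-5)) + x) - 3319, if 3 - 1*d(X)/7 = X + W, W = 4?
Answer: -2378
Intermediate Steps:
E = -364 (E = -138 - 226 = -364)
d(X) = -7 - 7*X (d(X) = 21 - 7*(X + 4) = 21 - 7*(4 + X) = 21 + (-28 - 7*X) = -7 - 7*X)
x = 1017 (x = -364 - 1*(-1381) = -364 + 1381 = 1017)
V(g, H) = H - g*(-5 + g)
(V(13, d(-5)) + x) - 3319 = (((-7 - 7*(-5)) - 1*13² + 5*13) + 1017) - 3319 = (((-7 + 35) - 1*169 + 65) + 1017) - 3319 = ((28 - 169 + 65) + 1017) - 3319 = (-76 + 1017) - 3319 = 941 - 3319 = -2378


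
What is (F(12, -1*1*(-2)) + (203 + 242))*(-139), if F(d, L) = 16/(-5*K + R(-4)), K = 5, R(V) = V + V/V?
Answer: -432429/7 ≈ -61776.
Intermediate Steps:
R(V) = 1 + V (R(V) = V + 1 = 1 + V)
F(d, L) = -4/7 (F(d, L) = 16/(-5*5 + (1 - 4)) = 16/(-25 - 3) = 16/(-28) = 16*(-1/28) = -4/7)
(F(12, -1*1*(-2)) + (203 + 242))*(-139) = (-4/7 + (203 + 242))*(-139) = (-4/7 + 445)*(-139) = (3111/7)*(-139) = -432429/7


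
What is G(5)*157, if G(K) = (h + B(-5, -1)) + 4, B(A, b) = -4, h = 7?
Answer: 1099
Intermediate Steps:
G(K) = 7 (G(K) = (7 - 4) + 4 = 3 + 4 = 7)
G(5)*157 = 7*157 = 1099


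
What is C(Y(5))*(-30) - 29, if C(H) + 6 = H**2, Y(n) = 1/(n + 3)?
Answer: 4817/32 ≈ 150.53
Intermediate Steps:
Y(n) = 1/(3 + n)
C(H) = -6 + H**2
C(Y(5))*(-30) - 29 = (-6 + (1/(3 + 5))**2)*(-30) - 29 = (-6 + (1/8)**2)*(-30) - 29 = (-6 + 1/64)*(-30) - 29 = -383/64*(-30) - 29 = 5745/32 - 29 = 4817/32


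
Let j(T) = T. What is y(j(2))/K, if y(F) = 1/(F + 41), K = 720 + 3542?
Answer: 1/183266 ≈ 5.4565e-6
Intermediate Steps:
K = 4262
y(F) = 1/(41 + F)
y(j(2))/K = 1/((41 + 2)*4262) = (1/4262)/43 = (1/43)*(1/4262) = 1/183266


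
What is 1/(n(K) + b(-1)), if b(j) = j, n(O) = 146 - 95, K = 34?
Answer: 1/50 ≈ 0.020000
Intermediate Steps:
n(O) = 51
1/(n(K) + b(-1)) = 1/(51 - 1) = 1/50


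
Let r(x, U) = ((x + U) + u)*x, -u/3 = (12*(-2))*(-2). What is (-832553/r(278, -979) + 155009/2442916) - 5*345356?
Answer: -495468610464224031/286932698780 ≈ -1.7268e+6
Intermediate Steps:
u = -144 (u = -3*12*(-2)*(-2) = -(-72)*(-2) = -3*48 = -144)
r(x, U) = x*(-144 + U + x) (r(x, U) = ((x + U) - 144)*x = ((U + x) - 144)*x = (-144 + U + x)*x = x*(-144 + U + x))
(-832553/r(278, -979) + 155009/2442916) - 5*345356 = (-832553*1/(278*(-144 - 979 + 278)) + 155009/2442916) - 5*345356 = (-832553/(278*(-845)) + 155009*(1/2442916)) - 1*1726780 = (-832553/(-234910) + 155009/2442916) - 1726780 = (-832553*(-1/234910) + 155009/2442916) - 1726780 = (832553/234910 + 155009/2442916) - 1726780 = 1035135104369/286932698780 - 1726780 = -495468610464224031/286932698780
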